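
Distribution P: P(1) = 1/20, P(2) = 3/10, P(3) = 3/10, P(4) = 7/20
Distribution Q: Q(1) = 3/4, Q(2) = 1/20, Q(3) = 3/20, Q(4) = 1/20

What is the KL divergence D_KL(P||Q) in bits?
1.8627 bits

D_KL(P||Q) = Σ P(x) log₂(P(x)/Q(x))

Computing term by term:
  P(1)·log₂(P(1)/Q(1)) = (1/20)·log₂((1/20)/(3/4)) = -0.19534
  P(2)·log₂(P(2)/Q(2)) = (3/10)·log₂((3/10)/(1/20)) = 0.77549
  P(3)·log₂(P(3)/Q(3)) = (3/10)·log₂((3/10)/(3/20)) = 0.30000
  P(4)·log₂(P(4)/Q(4)) = (7/20)·log₂((7/20)/(1/20)) = 0.98257

D_KL(P||Q) = -0.19534 + 0.77549 + 0.30000 + 0.98257 = 1.86272 ≈ 1.8627 bits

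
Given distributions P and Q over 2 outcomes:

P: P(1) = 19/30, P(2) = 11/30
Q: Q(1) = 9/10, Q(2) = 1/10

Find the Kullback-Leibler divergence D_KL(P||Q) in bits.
0.3662 bits

D_KL(P||Q) = Σ P(x) log₂(P(x)/Q(x))

Computing term by term:
  P(1)·log₂(P(1)/Q(1)) = (19/30)·log₂((19/30)/(9/10)) = -0.32107
  P(2)·log₂(P(2)/Q(2)) = (11/30)·log₂((11/30)/(1/10)) = 0.68731

D_KL(P||Q) = -0.32107 + 0.68731 = 0.36624 ≈ 0.3662 bits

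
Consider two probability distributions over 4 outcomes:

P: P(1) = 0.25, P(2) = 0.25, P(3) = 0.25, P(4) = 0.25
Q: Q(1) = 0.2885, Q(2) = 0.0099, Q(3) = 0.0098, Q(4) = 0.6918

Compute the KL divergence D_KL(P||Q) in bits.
1.9141 bits

D_KL(P||Q) = Σ P(x) log₂(P(x)/Q(x))

Computing term by term:
  P(1)·log₂(P(1)/Q(1)) = 0.25·log₂(0.25/0.2885) = -0.05166
  P(2)·log₂(P(2)/Q(2)) = 0.25·log₂(0.25/0.0099) = 1.16459
  P(3)·log₂(P(3)/Q(3)) = 0.25·log₂(0.25/0.0098) = 1.16825
  P(4)·log₂(P(4)/Q(4)) = 0.25·log₂(0.25/0.6918) = -0.36711

D_KL(P||Q) = -0.05166 + 1.16459 + 1.16825 - 0.36711 = 1.91407 ≈ 1.9141 bits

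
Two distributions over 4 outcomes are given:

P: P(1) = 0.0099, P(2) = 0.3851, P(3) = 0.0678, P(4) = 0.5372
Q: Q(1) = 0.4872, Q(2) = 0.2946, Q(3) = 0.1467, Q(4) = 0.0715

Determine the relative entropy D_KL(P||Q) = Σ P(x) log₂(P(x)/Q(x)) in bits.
1.5806 bits

D_KL(P||Q) = Σ P(x) log₂(P(x)/Q(x))

Computing term by term:
  P(1)·log₂(P(1)/Q(1)) = 0.0099·log₂(0.0099/0.4872) = -0.05565
  P(2)·log₂(P(2)/Q(2)) = 0.3851·log₂(0.3851/0.2946) = 0.14883
  P(3)·log₂(P(3)/Q(3)) = 0.0678·log₂(0.0678/0.1467) = -0.07550
  P(4)·log₂(P(4)/Q(4)) = 0.5372·log₂(0.5372/0.0715) = 1.56295

D_KL(P||Q) = -0.05565 + 0.14883 - 0.07550 + 1.56295 = 1.58063 ≈ 1.5806 bits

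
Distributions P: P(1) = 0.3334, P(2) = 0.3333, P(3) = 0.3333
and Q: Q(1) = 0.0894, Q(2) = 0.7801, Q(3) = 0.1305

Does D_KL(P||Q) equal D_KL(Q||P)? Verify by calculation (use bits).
D_KL(P||Q) = 0.6751 bits, D_KL(Q||P) = 0.6108 bits. No — D_KL(P||Q) ≠ D_KL(Q||P) for this pair.

D_KL(P||Q) = Σ P(x) log₂(P(x)/Q(x))

Computing term by term:
  P(1)·log₂(P(1)/Q(1)) = 0.3334·log₂(0.3334/0.0894) = 0.63310
  P(2)·log₂(P(2)/Q(2)) = 0.3333·log₂(0.3333/0.7801) = -0.40891
  P(3)·log₂(P(3)/Q(3)) = 0.3333·log₂(0.3333/0.1305) = 0.45088

D_KL(P||Q) = 0.63310 - 0.40891 + 0.45088 = 0.67507 ≈ 0.6751 bits

D_KL(Q||P) = Σ Q(x) log₂(Q(x)/P(x))

Computing term by term:
  Q(1)·log₂(Q(1)/P(1)) = 0.0894·log₂(0.0894/0.3334) = -0.16976
  Q(2)·log₂(Q(2)/P(2)) = 0.7801·log₂(0.7801/0.3333) = 0.95706
  Q(3)·log₂(Q(3)/P(3)) = 0.1305·log₂(0.1305/0.3333) = -0.17654

D_KL(Q||P) = -0.16976 + 0.95706 - 0.17654 = 0.61076 ≈ 0.6108 bits

These are NOT equal (difference: 0.0643 bits). KL divergence is asymmetric: D_KL(P||Q) ≠ D_KL(Q||P) in general.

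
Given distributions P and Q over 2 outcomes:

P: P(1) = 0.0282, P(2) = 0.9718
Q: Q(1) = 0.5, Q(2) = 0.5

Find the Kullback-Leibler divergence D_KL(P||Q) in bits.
0.8147 bits

D_KL(P||Q) = Σ P(x) log₂(P(x)/Q(x))

Computing term by term:
  P(1)·log₂(P(1)/Q(1)) = 0.0282·log₂(0.0282/0.5) = -0.11698
  P(2)·log₂(P(2)/Q(2)) = 0.9718·log₂(0.9718/0.5) = 0.93170

D_KL(P||Q) = -0.11698 + 0.93170 = 0.81472 ≈ 0.8147 bits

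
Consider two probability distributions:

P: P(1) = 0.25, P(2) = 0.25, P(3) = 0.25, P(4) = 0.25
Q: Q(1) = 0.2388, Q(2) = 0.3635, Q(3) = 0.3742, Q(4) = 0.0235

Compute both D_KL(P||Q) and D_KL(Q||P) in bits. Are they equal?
D_KL(P||Q) = 0.5889 bits, D_KL(Q||P) = 0.3181 bits. No, they are not equal.

D_KL(P||Q) = Σ P(x) log₂(P(x)/Q(x))

Computing term by term:
  P(1)·log₂(P(1)/Q(1)) = 0.25·log₂(0.25/0.2388) = 0.01653
  P(2)·log₂(P(2)/Q(2)) = 0.25·log₂(0.25/0.3635) = -0.13501
  P(3)·log₂(P(3)/Q(3)) = 0.25·log₂(0.25/0.3742) = -0.14547
  P(4)·log₂(P(4)/Q(4)) = 0.25·log₂(0.25/0.0235) = 0.85280

D_KL(P||Q) = 0.01653 - 0.13501 - 0.14547 + 0.85280 = 0.58885 ≈ 0.5889 bits

D_KL(Q||P) = Σ Q(x) log₂(Q(x)/P(x))

Computing term by term:
  Q(1)·log₂(Q(1)/P(1)) = 0.2388·log₂(0.2388/0.25) = -0.01579
  Q(2)·log₂(Q(2)/P(2)) = 0.3635·log₂(0.3635/0.25) = 0.19630
  Q(3)·log₂(Q(3)/P(3)) = 0.3742·log₂(0.3742/0.25) = 0.21774
  Q(4)·log₂(Q(4)/P(4)) = 0.0235·log₂(0.0235/0.25) = -0.08016

D_KL(Q||P) = -0.01579 + 0.19630 + 0.21774 - 0.08016 = 0.31809 ≈ 0.3181 bits

These are NOT equal (difference: 0.2708 bits). KL divergence is asymmetric: D_KL(P||Q) ≠ D_KL(Q||P) in general.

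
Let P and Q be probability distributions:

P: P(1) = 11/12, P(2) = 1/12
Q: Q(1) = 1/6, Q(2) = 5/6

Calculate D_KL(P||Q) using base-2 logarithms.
1.9777 bits

D_KL(P||Q) = Σ P(x) log₂(P(x)/Q(x))

Computing term by term:
  P(1)·log₂(P(1)/Q(1)) = (11/12)·log₂((11/12)/(1/6)) = 2.25448
  P(2)·log₂(P(2)/Q(2)) = (1/12)·log₂((1/12)/(5/6)) = -0.27683

D_KL(P||Q) = 2.25448 - 0.27683 = 1.97765 ≈ 1.9777 bits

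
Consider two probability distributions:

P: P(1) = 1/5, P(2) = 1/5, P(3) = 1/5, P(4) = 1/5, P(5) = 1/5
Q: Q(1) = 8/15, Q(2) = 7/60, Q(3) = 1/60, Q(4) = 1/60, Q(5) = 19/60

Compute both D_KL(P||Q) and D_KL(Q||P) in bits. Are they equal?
D_KL(P||Q) = 1.1739 bits, D_KL(Q||P) = 0.7544 bits. No, they are not equal.

D_KL(P||Q) = Σ P(x) log₂(P(x)/Q(x))

Computing term by term:
  P(1)·log₂(P(1)/Q(1)) = (1/5)·log₂((1/5)/(8/15)) = -0.28301
  P(2)·log₂(P(2)/Q(2)) = (1/5)·log₂((1/5)/(7/60)) = 0.15552
  P(3)·log₂(P(3)/Q(3)) = (1/5)·log₂((1/5)/(1/60)) = 0.71699
  P(4)·log₂(P(4)/Q(4)) = (1/5)·log₂((1/5)/(1/60)) = 0.71699
  P(5)·log₂(P(5)/Q(5)) = (1/5)·log₂((1/5)/(19/60)) = -0.13259

D_KL(P||Q) = -0.28301 + 0.15552 + 0.71699 + 0.71699 - 0.13259 = 1.17390 ≈ 1.1739 bits

D_KL(Q||P) = Σ Q(x) log₂(Q(x)/P(x))

Computing term by term:
  Q(1)·log₂(Q(1)/P(1)) = (8/15)·log₂((8/15)/(1/5)) = 0.75469
  Q(2)·log₂(Q(2)/P(2)) = (7/60)·log₂((7/60)/(1/5)) = -0.09072
  Q(3)·log₂(Q(3)/P(3)) = (1/60)·log₂((1/60)/(1/5)) = -0.05975
  Q(4)·log₂(Q(4)/P(4)) = (1/60)·log₂((1/60)/(1/5)) = -0.05975
  Q(5)·log₂(Q(5)/P(5)) = (19/60)·log₂((19/60)/(1/5)) = 0.20994

D_KL(Q||P) = 0.75469 - 0.09072 - 0.05975 - 0.05975 + 0.20994 = 0.75441 ≈ 0.7544 bits

These are NOT equal (difference: 0.4195 bits). KL divergence is asymmetric: D_KL(P||Q) ≠ D_KL(Q||P) in general.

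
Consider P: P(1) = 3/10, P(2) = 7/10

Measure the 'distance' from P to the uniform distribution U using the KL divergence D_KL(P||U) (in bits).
0.1187 bits

U(i) = 1/2 for all i

D_KL(P||U) = Σ P(x) log₂(P(x) / (1/2))
           = Σ P(x) log₂(P(x)) + log₂(2)
           = log₂(2) - H(P)

H(P) = -Σ P(x) log₂(P(x)):
  -P(1)·log₂(P(1)) = -(3/10)·log₂(3/10) = 0.52109
  -P(2)·log₂(P(2)) = -(7/10)·log₂(7/10) = 0.36020
H(P) = 0.52109 + 0.36020 = 0.88129 bits

log₂(2) = 1.00000 bits

D_KL(P||U) = 1.00000 - 0.88129 = 0.11871 ≈ 0.1187 bits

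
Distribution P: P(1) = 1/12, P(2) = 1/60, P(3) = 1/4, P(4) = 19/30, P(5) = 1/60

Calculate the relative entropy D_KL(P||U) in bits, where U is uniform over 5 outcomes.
0.9089 bits

U(i) = 1/5 for all i

D_KL(P||U) = Σ P(x) log₂(P(x) / (1/5))
           = Σ P(x) log₂(P(x)) + log₂(5)
           = log₂(5) - H(P)

H(P) = -Σ P(x) log₂(P(x)):
  -P(1)·log₂(P(1)) = -(1/12)·log₂(1/12) = 0.29875
  -P(2)·log₂(P(2)) = -(1/60)·log₂(1/60) = 0.09845
  -P(3)·log₂(P(3)) = -(1/4)·log₂(1/4) = 0.50000
  -P(4)·log₂(P(4)) = -(19/30)·log₂(19/30) = 0.41734
  -P(5)·log₂(P(5)) = -(1/60)·log₂(1/60) = 0.09845
H(P) = 0.29875 + 0.09845 + 0.50000 + 0.41734 + 0.09845 = 1.41299 bits

log₂(5) = 2.32193 bits

D_KL(P||U) = 2.32193 - 1.41299 = 0.90894 ≈ 0.9089 bits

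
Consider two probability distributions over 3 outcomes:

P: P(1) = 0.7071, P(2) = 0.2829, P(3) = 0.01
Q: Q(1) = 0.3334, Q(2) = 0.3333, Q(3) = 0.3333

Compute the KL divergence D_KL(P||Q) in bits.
0.6495 bits

D_KL(P||Q) = Σ P(x) log₂(P(x)/Q(x))

Computing term by term:
  P(1)·log₂(P(1)/Q(1)) = 0.7071·log₂(0.7071/0.3334) = 0.76696
  P(2)·log₂(P(2)/Q(2)) = 0.2829·log₂(0.2829/0.3333) = -0.06691
  P(3)·log₂(P(3)/Q(3)) = 0.01·log₂(0.01/0.3333) = -0.05059

D_KL(P||Q) = 0.76696 - 0.06691 - 0.05059 = 0.64946 ≈ 0.6495 bits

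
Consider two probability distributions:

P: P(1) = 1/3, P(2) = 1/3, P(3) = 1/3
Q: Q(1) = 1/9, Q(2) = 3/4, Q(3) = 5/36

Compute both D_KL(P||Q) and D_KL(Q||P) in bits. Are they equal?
D_KL(P||Q) = 0.5594 bits, D_KL(Q||P) = 0.5259 bits. No, they are not equal.

D_KL(P||Q) = Σ P(x) log₂(P(x)/Q(x))

Computing term by term:
  P(1)·log₂(P(1)/Q(1)) = (1/3)·log₂((1/3)/(1/9)) = 0.52832
  P(2)·log₂(P(2)/Q(2)) = (1/3)·log₂((1/3)/(3/4)) = -0.38998
  P(3)·log₂(P(3)/Q(3)) = (1/3)·log₂((1/3)/(5/36)) = 0.42101

D_KL(P||Q) = 0.52832 - 0.38998 + 0.42101 = 0.55935 ≈ 0.5594 bits

D_KL(Q||P) = Σ Q(x) log₂(Q(x)/P(x))

Computing term by term:
  Q(1)·log₂(Q(1)/P(1)) = (1/9)·log₂((1/9)/(1/3)) = -0.17611
  Q(2)·log₂(Q(2)/P(2)) = (3/4)·log₂((3/4)/(1/3)) = 0.87744
  Q(3)·log₂(Q(3)/P(3)) = (5/36)·log₂((5/36)/(1/3)) = -0.17542

D_KL(Q||P) = -0.17611 + 0.87744 - 0.17542 = 0.52591 ≈ 0.5259 bits

These are NOT equal (difference: 0.0335 bits). KL divergence is asymmetric: D_KL(P||Q) ≠ D_KL(Q||P) in general.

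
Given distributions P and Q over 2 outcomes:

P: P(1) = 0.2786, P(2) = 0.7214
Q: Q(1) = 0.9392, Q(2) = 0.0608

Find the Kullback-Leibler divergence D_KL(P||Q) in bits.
2.0860 bits

D_KL(P||Q) = Σ P(x) log₂(P(x)/Q(x))

Computing term by term:
  P(1)·log₂(P(1)/Q(1)) = 0.2786·log₂(0.2786/0.9392) = -0.48845
  P(2)·log₂(P(2)/Q(2)) = 0.7214·log₂(0.7214/0.0608) = 2.57443

D_KL(P||Q) = -0.48845 + 2.57443 = 2.08598 ≈ 2.0860 bits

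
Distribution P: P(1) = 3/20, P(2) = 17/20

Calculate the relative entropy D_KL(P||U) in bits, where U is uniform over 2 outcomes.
0.3902 bits

U(i) = 1/2 for all i

D_KL(P||U) = Σ P(x) log₂(P(x) / (1/2))
           = Σ P(x) log₂(P(x)) + log₂(2)
           = log₂(2) - H(P)

H(P) = -Σ P(x) log₂(P(x)):
  -P(1)·log₂(P(1)) = -(3/20)·log₂(3/20) = 0.41054
  -P(2)·log₂(P(2)) = -(17/20)·log₂(17/20) = 0.19930
H(P) = 0.41054 + 0.19930 = 0.60984 bits

log₂(2) = 1.00000 bits

D_KL(P||U) = 1.00000 - 0.60984 = 0.39016 ≈ 0.3902 bits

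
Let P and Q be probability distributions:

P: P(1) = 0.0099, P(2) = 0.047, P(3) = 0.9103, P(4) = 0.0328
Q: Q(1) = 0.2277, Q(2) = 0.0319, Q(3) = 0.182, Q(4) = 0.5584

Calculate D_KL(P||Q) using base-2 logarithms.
1.9614 bits

D_KL(P||Q) = Σ P(x) log₂(P(x)/Q(x))

Computing term by term:
  P(1)·log₂(P(1)/Q(1)) = 0.0099·log₂(0.0099/0.2277) = -0.04478
  P(2)·log₂(P(2)/Q(2)) = 0.047·log₂(0.047/0.0319) = 0.02628
  P(3)·log₂(P(3)/Q(3)) = 0.9103·log₂(0.9103/0.182) = 2.11408
  P(4)·log₂(P(4)/Q(4)) = 0.0328·log₂(0.0328/0.5584) = -0.13414

D_KL(P||Q) = -0.04478 + 0.02628 + 2.11408 - 0.13414 = 1.96144 ≈ 1.9614 bits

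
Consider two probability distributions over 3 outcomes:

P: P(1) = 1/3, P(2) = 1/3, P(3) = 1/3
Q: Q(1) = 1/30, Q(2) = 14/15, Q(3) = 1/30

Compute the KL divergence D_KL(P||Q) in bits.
1.7195 bits

D_KL(P||Q) = Σ P(x) log₂(P(x)/Q(x))

Computing term by term:
  P(1)·log₂(P(1)/Q(1)) = (1/3)·log₂((1/3)/(1/30)) = 1.10731
  P(2)·log₂(P(2)/Q(2)) = (1/3)·log₂((1/3)/(14/15)) = -0.49514
  P(3)·log₂(P(3)/Q(3)) = (1/3)·log₂((1/3)/(1/30)) = 1.10731

D_KL(P||Q) = 1.10731 - 0.49514 + 1.10731 = 1.71948 ≈ 1.7195 bits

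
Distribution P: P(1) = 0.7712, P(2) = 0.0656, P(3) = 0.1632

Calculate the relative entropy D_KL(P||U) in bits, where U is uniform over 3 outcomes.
0.6113 bits

U(i) = 1/3 for all i

D_KL(P||U) = Σ P(x) log₂(P(x) / (1/3))
           = Σ P(x) log₂(P(x)) + log₂(3)
           = log₂(3) - H(P)

H(P) = -Σ P(x) log₂(P(x)):
  -P(1)·log₂(P(1)) = -(0.7712)·log₂(0.7712) = 0.28906
  -P(2)·log₂(P(2)) = -(0.0656)·log₂(0.0656) = 0.25782
  -P(3)·log₂(P(3)) = -(0.1632)·log₂(0.1632) = 0.42681
H(P) = 0.28906 + 0.25782 + 0.42681 = 0.97369 bits

log₂(3) = 1.58496 bits

D_KL(P||U) = 1.58496 - 0.97369 = 0.61127 ≈ 0.6113 bits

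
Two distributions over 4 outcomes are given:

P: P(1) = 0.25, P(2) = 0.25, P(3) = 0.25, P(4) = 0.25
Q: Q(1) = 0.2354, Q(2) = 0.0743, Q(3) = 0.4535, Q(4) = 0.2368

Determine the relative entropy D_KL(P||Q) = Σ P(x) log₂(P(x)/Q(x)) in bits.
0.2641 bits

D_KL(P||Q) = Σ P(x) log₂(P(x)/Q(x))

Computing term by term:
  P(1)·log₂(P(1)/Q(1)) = 0.25·log₂(0.25/0.2354) = 0.02170
  P(2)·log₂(P(2)/Q(2)) = 0.25·log₂(0.25/0.0743) = 0.43762
  P(3)·log₂(P(3)/Q(3)) = 0.25·log₂(0.25/0.4535) = -0.21479
  P(4)·log₂(P(4)/Q(4)) = 0.25·log₂(0.25/0.2368) = 0.01956

D_KL(P||Q) = 0.02170 + 0.43762 - 0.21479 + 0.01956 = 0.26409 ≈ 0.2641 bits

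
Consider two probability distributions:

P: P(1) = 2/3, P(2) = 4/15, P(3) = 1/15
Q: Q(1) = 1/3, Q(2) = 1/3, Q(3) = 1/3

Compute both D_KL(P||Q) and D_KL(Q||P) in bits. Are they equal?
D_KL(P||Q) = 0.4260 bits, D_KL(Q||P) = 0.5480 bits. No, they are not equal.

D_KL(P||Q) = Σ P(x) log₂(P(x)/Q(x))

Computing term by term:
  P(1)·log₂(P(1)/Q(1)) = (2/3)·log₂((2/3)/(1/3)) = 0.66667
  P(2)·log₂(P(2)/Q(2)) = (4/15)·log₂((4/15)/(1/3)) = -0.08585
  P(3)·log₂(P(3)/Q(3)) = (1/15)·log₂((1/15)/(1/3)) = -0.15480

D_KL(P||Q) = 0.66667 - 0.08585 - 0.15480 = 0.42602 ≈ 0.4260 bits

D_KL(Q||P) = Σ Q(x) log₂(Q(x)/P(x))

Computing term by term:
  Q(1)·log₂(Q(1)/P(1)) = (1/3)·log₂((1/3)/(2/3)) = -0.33333
  Q(2)·log₂(Q(2)/P(2)) = (1/3)·log₂((1/3)/(4/15)) = 0.10731
  Q(3)·log₂(Q(3)/P(3)) = (1/3)·log₂((1/3)/(1/15)) = 0.77398

D_KL(Q||P) = -0.33333 + 0.10731 + 0.77398 = 0.54796 ≈ 0.5480 bits

These are NOT equal (difference: 0.1220 bits). KL divergence is asymmetric: D_KL(P||Q) ≠ D_KL(Q||P) in general.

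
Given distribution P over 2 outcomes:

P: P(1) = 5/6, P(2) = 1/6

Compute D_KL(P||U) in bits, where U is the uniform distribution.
0.3500 bits

U(i) = 1/2 for all i

D_KL(P||U) = Σ P(x) log₂(P(x) / (1/2))
           = Σ P(x) log₂(P(x)) + log₂(2)
           = log₂(2) - H(P)

H(P) = -Σ P(x) log₂(P(x)):
  -P(1)·log₂(P(1)) = -(5/6)·log₂(5/6) = 0.21920
  -P(2)·log₂(P(2)) = -(1/6)·log₂(1/6) = 0.43083
H(P) = 0.21920 + 0.43083 = 0.65003 bits

log₂(2) = 1.00000 bits

D_KL(P||U) = 1.00000 - 0.65003 = 0.34997 ≈ 0.3500 bits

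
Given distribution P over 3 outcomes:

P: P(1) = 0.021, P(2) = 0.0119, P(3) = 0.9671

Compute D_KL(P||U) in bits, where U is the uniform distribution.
1.3452 bits

U(i) = 1/3 for all i

D_KL(P||U) = Σ P(x) log₂(P(x) / (1/3))
           = Σ P(x) log₂(P(x)) + log₂(3)
           = log₂(3) - H(P)

H(P) = -Σ P(x) log₂(P(x)):
  -P(1)·log₂(P(1)) = -(0.021)·log₂(0.021) = 0.11704
  -P(2)·log₂(P(2)) = -(0.0119)·log₂(0.0119) = 0.07608
  -P(3)·log₂(P(3)) = -(0.9671)·log₂(0.9671) = 0.04668
H(P) = 0.11704 + 0.07608 + 0.04668 = 0.23980 bits

log₂(3) = 1.58496 bits

D_KL(P||U) = 1.58496 - 0.23980 = 1.34516 ≈ 1.3452 bits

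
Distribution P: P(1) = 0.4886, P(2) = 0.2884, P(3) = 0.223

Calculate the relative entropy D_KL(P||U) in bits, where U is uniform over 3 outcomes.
0.0800 bits

U(i) = 1/3 for all i

D_KL(P||U) = Σ P(x) log₂(P(x) / (1/3))
           = Σ P(x) log₂(P(x)) + log₂(3)
           = log₂(3) - H(P)

H(P) = -Σ P(x) log₂(P(x)):
  -P(1)·log₂(P(1)) = -(0.4886)·log₂(0.4886) = 0.50486
  -P(2)·log₂(P(2)) = -(0.2884)·log₂(0.2884) = 0.51735
  -P(3)·log₂(P(3)) = -(0.223)·log₂(0.223) = 0.48277
H(P) = 0.50486 + 0.51735 + 0.48277 = 1.50498 bits

log₂(3) = 1.58496 bits

D_KL(P||U) = 1.58496 - 1.50498 = 0.07998 ≈ 0.0800 bits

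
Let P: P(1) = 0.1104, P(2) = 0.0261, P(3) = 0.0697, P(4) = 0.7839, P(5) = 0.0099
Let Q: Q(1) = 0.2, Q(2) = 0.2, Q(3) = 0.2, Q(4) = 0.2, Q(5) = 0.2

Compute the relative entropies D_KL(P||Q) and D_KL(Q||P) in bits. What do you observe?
D_KL(P||Q) = 1.2246 bits, D_KL(Q||P) = 1.5363 bits. The two directions give different values (D_KL(Q||P) exceeds D_KL(P||Q) by 0.3117 bits): KL divergence is asymmetric.

D_KL(P||Q) = Σ P(x) log₂(P(x)/Q(x))

Computing term by term:
  P(1)·log₂(P(1)/Q(1)) = 0.1104·log₂(0.1104/0.2) = -0.09464
  P(2)·log₂(P(2)/Q(2)) = 0.0261·log₂(0.0261/0.2) = -0.07668
  P(3)·log₂(P(3)/Q(3)) = 0.0697·log₂(0.0697/0.2) = -0.10600
  P(4)·log₂(P(4)/Q(4)) = 0.7839·log₂(0.7839/0.2) = 1.54481
  P(5)·log₂(P(5)/Q(5)) = 0.0099·log₂(0.0099/0.2) = -0.04293

D_KL(P||Q) = -0.09464 - 0.07668 - 0.10600 + 1.54481 - 0.04293 = 1.22456 ≈ 1.2246 bits

D_KL(Q||P) = Σ Q(x) log₂(Q(x)/P(x))

Computing term by term:
  Q(1)·log₂(Q(1)/P(1)) = 0.2·log₂(0.2/0.1104) = 0.17145
  Q(2)·log₂(Q(2)/P(2)) = 0.2·log₂(0.2/0.0261) = 0.58758
  Q(3)·log₂(Q(3)/P(3)) = 0.2·log₂(0.2/0.0697) = 0.30415
  Q(4)·log₂(Q(4)/P(4)) = 0.2·log₂(0.2/0.7839) = -0.39413
  Q(5)·log₂(Q(5)/P(5)) = 0.2·log₂(0.2/0.0099) = 0.86729

D_KL(Q||P) = 0.17145 + 0.58758 + 0.30415 - 0.39413 + 0.86729 = 1.53634 ≈ 1.5363 bits

These are NOT equal (difference: 0.3117 bits). KL divergence is asymmetric: D_KL(P||Q) ≠ D_KL(Q||P) in general.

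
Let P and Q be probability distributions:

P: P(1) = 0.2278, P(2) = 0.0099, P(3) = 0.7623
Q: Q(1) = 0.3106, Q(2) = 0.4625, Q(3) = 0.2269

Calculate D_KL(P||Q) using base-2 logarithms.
1.1759 bits

D_KL(P||Q) = Σ P(x) log₂(P(x)/Q(x))

Computing term by term:
  P(1)·log₂(P(1)/Q(1)) = 0.2278·log₂(0.2278/0.3106) = -0.10189
  P(2)·log₂(P(2)/Q(2)) = 0.0099·log₂(0.0099/0.4625) = -0.05490
  P(3)·log₂(P(3)/Q(3)) = 0.7623·log₂(0.7623/0.2269) = 1.33273

D_KL(P||Q) = -0.10189 - 0.05490 + 1.33273 = 1.17594 ≈ 1.1759 bits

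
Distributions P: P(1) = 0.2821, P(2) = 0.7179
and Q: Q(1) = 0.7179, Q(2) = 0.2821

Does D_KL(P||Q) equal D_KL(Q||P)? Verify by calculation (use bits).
D_KL(P||Q) = 0.5873 bits, D_KL(Q||P) = 0.5873 bits. Yes — for this pair D_KL(P||Q) = D_KL(Q||P).

D_KL(P||Q) = Σ P(x) log₂(P(x)/Q(x))

Computing term by term:
  P(1)·log₂(P(1)/Q(1)) = 0.2821·log₂(0.2821/0.7179) = -0.38015
  P(2)·log₂(P(2)/Q(2)) = 0.7179·log₂(0.7179/0.2821) = 0.96742

D_KL(P||Q) = -0.38015 + 0.96742 = 0.58727 ≈ 0.5873 bits

D_KL(Q||P) = Σ Q(x) log₂(Q(x)/P(x))

Computing term by term:
  Q(1)·log₂(Q(1)/P(1)) = 0.7179·log₂(0.7179/0.2821) = 0.96742
  Q(2)·log₂(Q(2)/P(2)) = 0.2821·log₂(0.2821/0.7179) = -0.38015

D_KL(Q||P) = 0.96742 - 0.38015 = 0.58727 ≈ 0.5873 bits

These ARE equal here. Q is P with outcomes relabeled (Q(1) = P(2), Q(2) = P(1)) by a relabeling that is its own inverse, so the two sums contain exactly the same terms in a different order. This is a special case — KL divergence is not symmetric in general: D_KL(P||Q) ≠ D_KL(Q||P) for most P, Q.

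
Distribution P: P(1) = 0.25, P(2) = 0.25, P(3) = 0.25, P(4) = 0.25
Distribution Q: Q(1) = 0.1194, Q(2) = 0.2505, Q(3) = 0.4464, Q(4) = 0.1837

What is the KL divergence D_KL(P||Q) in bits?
0.1679 bits

D_KL(P||Q) = Σ P(x) log₂(P(x)/Q(x))

Computing term by term:
  P(1)·log₂(P(1)/Q(1)) = 0.25·log₂(0.25/0.1194) = 0.26653
  P(2)·log₂(P(2)/Q(2)) = 0.25·log₂(0.25/0.2505) = -0.00072
  P(3)·log₂(P(3)/Q(3)) = 0.25·log₂(0.25/0.4464) = -0.20910
  P(4)·log₂(P(4)/Q(4)) = 0.25·log₂(0.25/0.1837) = 0.11114

D_KL(P||Q) = 0.26653 - 0.00072 - 0.20910 + 0.11114 = 0.16785 ≈ 0.1679 bits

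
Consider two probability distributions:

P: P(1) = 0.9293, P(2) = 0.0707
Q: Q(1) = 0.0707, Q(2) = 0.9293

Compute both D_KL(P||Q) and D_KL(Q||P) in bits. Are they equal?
D_KL(P||Q) = 3.1909 bits, D_KL(Q||P) = 3.1909 bits. Yes, in this case they are equal (although KL divergence is not symmetric in general).

D_KL(P||Q) = Σ P(x) log₂(P(x)/Q(x))

Computing term by term:
  P(1)·log₂(P(1)/Q(1)) = 0.9293·log₂(0.9293/0.0707) = 3.45362
  P(2)·log₂(P(2)/Q(2)) = 0.0707·log₂(0.0707/0.9293) = -0.26275

D_KL(P||Q) = 3.45362 - 0.26275 = 3.19087 ≈ 3.1909 bits

D_KL(Q||P) = Σ Q(x) log₂(Q(x)/P(x))

Computing term by term:
  Q(1)·log₂(Q(1)/P(1)) = 0.0707·log₂(0.0707/0.9293) = -0.26275
  Q(2)·log₂(Q(2)/P(2)) = 0.9293·log₂(0.9293/0.0707) = 3.45362

D_KL(Q||P) = -0.26275 + 3.45362 = 3.19087 ≈ 3.1909 bits

These ARE equal here. Q is P with outcomes relabeled (Q(1) = P(2), Q(2) = P(1)) by a relabeling that is its own inverse, so the two sums contain exactly the same terms in a different order. This is a special case — KL divergence is not symmetric in general: D_KL(P||Q) ≠ D_KL(Q||P) for most P, Q.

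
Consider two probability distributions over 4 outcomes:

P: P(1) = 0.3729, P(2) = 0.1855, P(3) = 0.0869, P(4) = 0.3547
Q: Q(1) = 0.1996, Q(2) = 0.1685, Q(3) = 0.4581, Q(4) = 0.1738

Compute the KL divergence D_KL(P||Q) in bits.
0.5186 bits

D_KL(P||Q) = Σ P(x) log₂(P(x)/Q(x))

Computing term by term:
  P(1)·log₂(P(1)/Q(1)) = 0.3729·log₂(0.3729/0.1996) = 0.33624
  P(2)·log₂(P(2)/Q(2)) = 0.1855·log₂(0.1855/0.1685) = 0.02572
  P(3)·log₂(P(3)/Q(3)) = 0.0869·log₂(0.0869/0.4581) = -0.20841
  P(4)·log₂(P(4)/Q(4)) = 0.3547·log₂(0.3547/0.1738) = 0.36505

D_KL(P||Q) = 0.33624 + 0.02572 - 0.20841 + 0.36505 = 0.51860 ≈ 0.5186 bits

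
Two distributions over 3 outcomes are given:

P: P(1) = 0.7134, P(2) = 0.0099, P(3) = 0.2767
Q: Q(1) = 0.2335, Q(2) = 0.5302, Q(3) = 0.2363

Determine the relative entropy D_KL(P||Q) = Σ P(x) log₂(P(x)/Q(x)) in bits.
1.1556 bits

D_KL(P||Q) = Σ P(x) log₂(P(x)/Q(x))

Computing term by term:
  P(1)·log₂(P(1)/Q(1)) = 0.7134·log₂(0.7134/0.2335) = 1.14949
  P(2)·log₂(P(2)/Q(2)) = 0.0099·log₂(0.0099/0.5302) = -0.05686
  P(3)·log₂(P(3)/Q(3)) = 0.2767·log₂(0.2767/0.2363) = 0.06301

D_KL(P||Q) = 1.14949 - 0.05686 + 0.06301 = 1.15564 ≈ 1.1556 bits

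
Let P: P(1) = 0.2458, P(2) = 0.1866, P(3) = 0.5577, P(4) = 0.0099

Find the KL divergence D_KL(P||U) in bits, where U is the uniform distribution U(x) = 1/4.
0.5147 bits

U(i) = 1/4 for all i

D_KL(P||U) = Σ P(x) log₂(P(x) / (1/4))
           = Σ P(x) log₂(P(x)) + log₂(4)
           = log₂(4) - H(P)

H(P) = -Σ P(x) log₂(P(x)):
  -P(1)·log₂(P(1)) = -(0.2458)·log₂(0.2458) = 0.49761
  -P(2)·log₂(P(2)) = -(0.1866)·log₂(0.1866) = 0.45194
  -P(3)·log₂(P(3)) = -(0.5577)·log₂(0.5577) = 0.46983
  -P(4)·log₂(P(4)) = -(0.0099)·log₂(0.0099) = 0.06592
H(P) = 0.49761 + 0.45194 + 0.46983 + 0.06592 = 1.48530 bits

log₂(4) = 2.00000 bits

D_KL(P||U) = 2.00000 - 1.48530 = 0.51470 ≈ 0.5147 bits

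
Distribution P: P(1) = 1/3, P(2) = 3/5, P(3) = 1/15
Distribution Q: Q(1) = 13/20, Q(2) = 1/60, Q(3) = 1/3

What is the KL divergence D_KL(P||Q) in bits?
2.6260 bits

D_KL(P||Q) = Σ P(x) log₂(P(x)/Q(x))

Computing term by term:
  P(1)·log₂(P(1)/Q(1)) = (1/3)·log₂((1/3)/(13/20)) = -0.32116
  P(2)·log₂(P(2)/Q(2)) = (3/5)·log₂((3/5)/(1/60)) = 3.10196
  P(3)·log₂(P(3)/Q(3)) = (1/15)·log₂((1/15)/(1/3)) = -0.15480

D_KL(P||Q) = -0.32116 + 3.10196 - 0.15480 = 2.62600 ≈ 2.6260 bits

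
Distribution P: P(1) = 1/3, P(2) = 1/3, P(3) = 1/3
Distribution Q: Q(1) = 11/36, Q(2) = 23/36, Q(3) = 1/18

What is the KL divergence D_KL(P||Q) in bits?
0.5906 bits

D_KL(P||Q) = Σ P(x) log₂(P(x)/Q(x))

Computing term by term:
  P(1)·log₂(P(1)/Q(1)) = (1/3)·log₂((1/3)/(11/36)) = 0.04184
  P(2)·log₂(P(2)/Q(2)) = (1/3)·log₂((1/3)/(23/36)) = -0.31287
  P(3)·log₂(P(3)/Q(3)) = (1/3)·log₂((1/3)/(1/18)) = 0.86165

D_KL(P||Q) = 0.04184 - 0.31287 + 0.86165 = 0.59062 ≈ 0.5906 bits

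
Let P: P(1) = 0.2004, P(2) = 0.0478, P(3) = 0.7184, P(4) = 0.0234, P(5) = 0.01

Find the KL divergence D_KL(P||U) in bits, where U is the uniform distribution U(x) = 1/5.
1.1115 bits

U(i) = 1/5 for all i

D_KL(P||U) = Σ P(x) log₂(P(x) / (1/5))
           = Σ P(x) log₂(P(x)) + log₂(5)
           = log₂(5) - H(P)

H(P) = -Σ P(x) log₂(P(x)):
  -P(1)·log₂(P(1)) = -(0.2004)·log₂(0.2004) = 0.46474
  -P(2)·log₂(P(2)) = -(0.0478)·log₂(0.0478) = 0.20969
  -P(3)·log₂(P(3)) = -(0.7184)·log₂(0.7184) = 0.34278
  -P(4)·log₂(P(4)) = -(0.0234)·log₂(0.0234) = 0.12677
  -P(5)·log₂(P(5)) = -(0.01)·log₂(0.01) = 0.06644
H(P) = 0.46474 + 0.20969 + 0.34278 + 0.12677 + 0.06644 = 1.21042 bits

log₂(5) = 2.32193 bits

D_KL(P||U) = 2.32193 - 1.21042 = 1.11151 ≈ 1.1115 bits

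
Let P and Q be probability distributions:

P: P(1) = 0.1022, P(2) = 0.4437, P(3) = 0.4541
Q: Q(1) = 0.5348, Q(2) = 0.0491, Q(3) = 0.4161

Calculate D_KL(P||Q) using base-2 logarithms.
1.2223 bits

D_KL(P||Q) = Σ P(x) log₂(P(x)/Q(x))

Computing term by term:
  P(1)·log₂(P(1)/Q(1)) = 0.1022·log₂(0.1022/0.5348) = -0.24401
  P(2)·log₂(P(2)/Q(2)) = 0.4437·log₂(0.4437/0.0491) = 1.40910
  P(3)·log₂(P(3)/Q(3)) = 0.4541·log₂(0.4541/0.4161) = 0.05725

D_KL(P||Q) = -0.24401 + 1.40910 + 0.05725 = 1.22234 ≈ 1.2223 bits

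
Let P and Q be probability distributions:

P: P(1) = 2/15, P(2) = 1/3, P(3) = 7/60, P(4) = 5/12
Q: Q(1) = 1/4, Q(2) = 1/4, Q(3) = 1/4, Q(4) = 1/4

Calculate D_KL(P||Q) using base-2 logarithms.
0.1962 bits

D_KL(P||Q) = Σ P(x) log₂(P(x)/Q(x))

Computing term by term:
  P(1)·log₂(P(1)/Q(1)) = (2/15)·log₂((2/15)/(1/4)) = -0.12092
  P(2)·log₂(P(2)/Q(2)) = (1/3)·log₂((1/3)/(1/4)) = 0.13835
  P(3)·log₂(P(3)/Q(3)) = (7/60)·log₂((7/60)/(1/4)) = -0.12828
  P(4)·log₂(P(4)/Q(4)) = (5/12)·log₂((5/12)/(1/4)) = 0.30707

D_KL(P||Q) = -0.12092 + 0.13835 - 0.12828 + 0.30707 = 0.19622 ≈ 0.1962 bits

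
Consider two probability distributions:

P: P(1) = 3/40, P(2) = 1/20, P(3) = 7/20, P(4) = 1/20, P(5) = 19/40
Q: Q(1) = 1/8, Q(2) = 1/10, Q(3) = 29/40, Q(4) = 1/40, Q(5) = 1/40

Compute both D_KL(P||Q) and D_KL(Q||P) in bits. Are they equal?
D_KL(P||Q) = 1.5948 bits, D_KL(Q||P) = 0.8226 bits. No, they are not equal.

D_KL(P||Q) = Σ P(x) log₂(P(x)/Q(x))

Computing term by term:
  P(1)·log₂(P(1)/Q(1)) = (3/40)·log₂((3/40)/(1/8)) = -0.05527
  P(2)·log₂(P(2)/Q(2)) = (1/20)·log₂((1/20)/(1/10)) = -0.05000
  P(3)·log₂(P(3)/Q(3)) = (7/20)·log₂((7/20)/(29/40)) = -0.36772
  P(4)·log₂(P(4)/Q(4)) = (1/20)·log₂((1/20)/(1/40)) = 0.05000
  P(5)·log₂(P(5)/Q(5)) = (19/40)·log₂((19/40)/(1/40)) = 2.01777

D_KL(P||Q) = -0.05527 - 0.05000 - 0.36772 + 0.05000 + 2.01777 = 1.59478 ≈ 1.5948 bits

D_KL(Q||P) = Σ Q(x) log₂(Q(x)/P(x))

Computing term by term:
  Q(1)·log₂(Q(1)/P(1)) = (1/8)·log₂((1/8)/(3/40)) = 0.09212
  Q(2)·log₂(Q(2)/P(2)) = (1/10)·log₂((1/10)/(1/20)) = 0.10000
  Q(3)·log₂(Q(3)/P(3)) = (29/40)·log₂((29/40)/(7/20)) = 0.76170
  Q(4)·log₂(Q(4)/P(4)) = (1/40)·log₂((1/40)/(1/20)) = -0.02500
  Q(5)·log₂(Q(5)/P(5)) = (1/40)·log₂((1/40)/(19/40)) = -0.10620

D_KL(Q||P) = 0.09212 + 0.10000 + 0.76170 - 0.02500 - 0.10620 = 0.82262 ≈ 0.8226 bits

These are NOT equal (difference: 0.7722 bits). KL divergence is asymmetric: D_KL(P||Q) ≠ D_KL(Q||P) in general.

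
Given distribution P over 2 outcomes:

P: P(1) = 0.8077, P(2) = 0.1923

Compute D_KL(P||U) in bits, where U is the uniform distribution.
0.2937 bits

U(i) = 1/2 for all i

D_KL(P||U) = Σ P(x) log₂(P(x) / (1/2))
           = Σ P(x) log₂(P(x)) + log₂(2)
           = log₂(2) - H(P)

H(P) = -Σ P(x) log₂(P(x)):
  -P(1)·log₂(P(1)) = -(0.8077)·log₂(0.8077) = 0.24886
  -P(2)·log₂(P(2)) = -(0.1923)·log₂(0.1923) = 0.45740
H(P) = 0.24886 + 0.45740 = 0.70626 bits

log₂(2) = 1.00000 bits

D_KL(P||U) = 1.00000 - 0.70626 = 0.29374 ≈ 0.2937 bits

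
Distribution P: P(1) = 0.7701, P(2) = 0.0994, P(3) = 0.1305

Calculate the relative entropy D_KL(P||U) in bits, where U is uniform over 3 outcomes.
0.5803 bits

U(i) = 1/3 for all i

D_KL(P||U) = Σ P(x) log₂(P(x) / (1/3))
           = Σ P(x) log₂(P(x)) + log₂(3)
           = log₂(3) - H(P)

H(P) = -Σ P(x) log₂(P(x)):
  -P(1)·log₂(P(1)) = -(0.7701)·log₂(0.7701) = 0.29024
  -P(2)·log₂(P(2)) = -(0.0994)·log₂(0.0994) = 0.33106
  -P(3)·log₂(P(3)) = -(0.1305)·log₂(0.1305) = 0.38339
H(P) = 0.29024 + 0.33106 + 0.38339 = 1.00469 bits

log₂(3) = 1.58496 bits

D_KL(P||U) = 1.58496 - 1.00469 = 0.58027 ≈ 0.5803 bits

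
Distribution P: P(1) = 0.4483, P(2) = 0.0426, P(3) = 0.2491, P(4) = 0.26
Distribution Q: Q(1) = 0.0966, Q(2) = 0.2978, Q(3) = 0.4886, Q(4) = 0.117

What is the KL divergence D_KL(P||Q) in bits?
0.9306 bits

D_KL(P||Q) = Σ P(x) log₂(P(x)/Q(x))

Computing term by term:
  P(1)·log₂(P(1)/Q(1)) = 0.4483·log₂(0.4483/0.0966) = 0.99270
  P(2)·log₂(P(2)/Q(2)) = 0.0426·log₂(0.0426/0.2978) = -0.11951
  P(3)·log₂(P(3)/Q(3)) = 0.2491·log₂(0.2491/0.4886) = -0.24211
  P(4)·log₂(P(4)/Q(4)) = 0.26·log₂(0.26/0.117) = 0.29952

D_KL(P||Q) = 0.99270 - 0.11951 - 0.24211 + 0.29952 = 0.93060 ≈ 0.9306 bits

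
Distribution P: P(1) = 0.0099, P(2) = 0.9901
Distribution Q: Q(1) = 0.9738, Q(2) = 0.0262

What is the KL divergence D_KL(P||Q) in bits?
5.1225 bits

D_KL(P||Q) = Σ P(x) log₂(P(x)/Q(x))

Computing term by term:
  P(1)·log₂(P(1)/Q(1)) = 0.0099·log₂(0.0099/0.9738) = -0.06554
  P(2)·log₂(P(2)/Q(2)) = 0.9901·log₂(0.9901/0.0262) = 5.18806

D_KL(P||Q) = -0.06554 + 5.18806 = 5.12252 ≈ 5.1225 bits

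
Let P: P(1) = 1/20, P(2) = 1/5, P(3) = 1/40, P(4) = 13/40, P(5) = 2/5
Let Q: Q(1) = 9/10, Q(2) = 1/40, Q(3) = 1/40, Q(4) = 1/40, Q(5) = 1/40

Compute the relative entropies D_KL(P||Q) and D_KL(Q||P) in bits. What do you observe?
D_KL(P||Q) = 3.1941 bits, D_KL(Q||P) = 3.4854 bits. The two directions give different values (D_KL(Q||P) exceeds D_KL(P||Q) by 0.2913 bits): KL divergence is asymmetric.

D_KL(P||Q) = Σ P(x) log₂(P(x)/Q(x))

Computing term by term:
  P(1)·log₂(P(1)/Q(1)) = (1/20)·log₂((1/20)/(9/10)) = -0.20850
  P(2)·log₂(P(2)/Q(2)) = (1/5)·log₂((1/5)/(1/40)) = 0.60000
  P(3)·log₂(P(3)/Q(3)) = (1/40)·log₂((1/40)/(1/40)) = 0.00000
  P(4)·log₂(P(4)/Q(4)) = (13/40)·log₂((13/40)/(1/40)) = 1.20264
  P(5)·log₂(P(5)/Q(5)) = (2/5)·log₂((2/5)/(1/40)) = 1.60000

D_KL(P||Q) = -0.20850 + 0.60000 + 0.00000 + 1.20264 + 1.60000 = 3.19414 ≈ 3.1941 bits

D_KL(Q||P) = Σ Q(x) log₂(Q(x)/P(x))

Computing term by term:
  Q(1)·log₂(Q(1)/P(1)) = (9/10)·log₂((9/10)/(1/20)) = 3.75293
  Q(2)·log₂(Q(2)/P(2)) = (1/40)·log₂((1/40)/(1/5)) = -0.07500
  Q(3)·log₂(Q(3)/P(3)) = (1/40)·log₂((1/40)/(1/40)) = 0.00000
  Q(4)·log₂(Q(4)/P(4)) = (1/40)·log₂((1/40)/(13/40)) = -0.09251
  Q(5)·log₂(Q(5)/P(5)) = (1/40)·log₂((1/40)/(2/5)) = -0.10000

D_KL(Q||P) = 3.75293 - 0.07500 + 0.00000 - 0.09251 - 0.10000 = 3.48542 ≈ 3.4854 bits

These are NOT equal (difference: 0.2913 bits). KL divergence is asymmetric: D_KL(P||Q) ≠ D_KL(Q||P) in general.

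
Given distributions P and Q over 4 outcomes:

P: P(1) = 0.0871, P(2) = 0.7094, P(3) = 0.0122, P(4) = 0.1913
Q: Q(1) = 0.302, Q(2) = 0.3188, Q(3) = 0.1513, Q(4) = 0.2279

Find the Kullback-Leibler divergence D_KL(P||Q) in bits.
0.5697 bits

D_KL(P||Q) = Σ P(x) log₂(P(x)/Q(x))

Computing term by term:
  P(1)·log₂(P(1)/Q(1)) = 0.0871·log₂(0.0871/0.302) = -0.15624
  P(2)·log₂(P(2)/Q(2)) = 0.7094·log₂(0.7094/0.3188) = 0.81861
  P(3)·log₂(P(3)/Q(3)) = 0.0122·log₂(0.0122/0.1513) = -0.04432
  P(4)·log₂(P(4)/Q(4)) = 0.1913·log₂(0.1913/0.2279) = -0.04832

D_KL(P||Q) = -0.15624 + 0.81861 - 0.04432 - 0.04832 = 0.56973 ≈ 0.5697 bits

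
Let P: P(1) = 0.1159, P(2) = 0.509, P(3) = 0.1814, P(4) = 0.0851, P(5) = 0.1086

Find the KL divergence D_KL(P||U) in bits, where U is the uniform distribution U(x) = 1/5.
0.3686 bits

U(i) = 1/5 for all i

D_KL(P||U) = Σ P(x) log₂(P(x) / (1/5))
           = Σ P(x) log₂(P(x)) + log₂(5)
           = log₂(5) - H(P)

H(P) = -Σ P(x) log₂(P(x)):
  -P(1)·log₂(P(1)) = -(0.1159)·log₂(0.1159) = 0.36034
  -P(2)·log₂(P(2)) = -(0.509)·log₂(0.509) = 0.49590
  -P(3)·log₂(P(3)) = -(0.1814)·log₂(0.1814) = 0.44674
  -P(4)·log₂(P(4)) = -(0.0851)·log₂(0.0851) = 0.30250
  -P(5)·log₂(P(5)) = -(0.1086)·log₂(0.1086) = 0.34784
H(P) = 0.36034 + 0.49590 + 0.44674 + 0.30250 + 0.34784 = 1.95332 bits

log₂(5) = 2.32193 bits

D_KL(P||U) = 2.32193 - 1.95332 = 0.36861 ≈ 0.3686 bits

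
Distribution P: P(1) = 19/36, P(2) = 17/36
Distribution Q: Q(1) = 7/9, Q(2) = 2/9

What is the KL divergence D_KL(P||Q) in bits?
0.2183 bits

D_KL(P||Q) = Σ P(x) log₂(P(x)/Q(x))

Computing term by term:
  P(1)·log₂(P(1)/Q(1)) = (19/36)·log₂((19/36)/(7/9)) = -0.29525
  P(2)·log₂(P(2)/Q(2)) = (17/36)·log₂((17/36)/(2/9)) = 0.51352

D_KL(P||Q) = -0.29525 + 0.51352 = 0.21827 ≈ 0.2183 bits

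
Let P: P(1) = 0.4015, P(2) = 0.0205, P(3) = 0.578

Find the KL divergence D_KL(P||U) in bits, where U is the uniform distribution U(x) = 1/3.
0.4843 bits

U(i) = 1/3 for all i

D_KL(P||U) = Σ P(x) log₂(P(x) / (1/3))
           = Σ P(x) log₂(P(x)) + log₂(3)
           = log₂(3) - H(P)

H(P) = -Σ P(x) log₂(P(x)):
  -P(1)·log₂(P(1)) = -(0.4015)·log₂(0.4015) = 0.52859
  -P(2)·log₂(P(2)) = -(0.0205)·log₂(0.0205) = 0.11497
  -P(3)·log₂(P(3)) = -(0.578)·log₂(0.578) = 0.45712
H(P) = 0.52859 + 0.11497 + 0.45712 = 1.10068 bits

log₂(3) = 1.58496 bits

D_KL(P||U) = 1.58496 - 1.10068 = 0.48428 ≈ 0.4843 bits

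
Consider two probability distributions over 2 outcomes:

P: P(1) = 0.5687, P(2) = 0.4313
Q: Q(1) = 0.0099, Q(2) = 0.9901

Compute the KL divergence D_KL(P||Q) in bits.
2.8065 bits

D_KL(P||Q) = Σ P(x) log₂(P(x)/Q(x))

Computing term by term:
  P(1)·log₂(P(1)/Q(1)) = 0.5687·log₂(0.5687/0.0099) = 3.32354
  P(2)·log₂(P(2)/Q(2)) = 0.4313·log₂(0.4313/0.9901) = -0.51708

D_KL(P||Q) = 3.32354 - 0.51708 = 2.80646 ≈ 2.8065 bits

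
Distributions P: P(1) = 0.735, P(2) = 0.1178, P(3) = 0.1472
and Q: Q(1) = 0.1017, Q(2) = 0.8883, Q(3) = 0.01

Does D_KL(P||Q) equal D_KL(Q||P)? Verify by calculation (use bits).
D_KL(P||Q) = 2.3250 bits, D_KL(Q||P) = 2.2601 bits. No — D_KL(P||Q) ≠ D_KL(Q||P) for this pair.

D_KL(P||Q) = Σ P(x) log₂(P(x)/Q(x))

Computing term by term:
  P(1)·log₂(P(1)/Q(1)) = 0.735·log₂(0.735/0.1017) = 2.09727
  P(2)·log₂(P(2)/Q(2)) = 0.1178·log₂(0.1178/0.8883) = -0.34335
  P(3)·log₂(P(3)/Q(3)) = 0.1472·log₂(0.1472/0.01) = 0.57109

D_KL(P||Q) = 2.09727 - 0.34335 + 0.57109 = 2.32501 ≈ 2.3250 bits

D_KL(Q||P) = Σ Q(x) log₂(Q(x)/P(x))

Computing term by term:
  Q(1)·log₂(Q(1)/P(1)) = 0.1017·log₂(0.1017/0.735) = -0.29019
  Q(2)·log₂(Q(2)/P(2)) = 0.8883·log₂(0.8883/0.1178) = 2.58913
  Q(3)·log₂(Q(3)/P(3)) = 0.01·log₂(0.01/0.1472) = -0.03880

D_KL(Q||P) = -0.29019 + 2.58913 - 0.03880 = 2.26014 ≈ 2.2601 bits

These are NOT equal (difference: 0.0649 bits). KL divergence is asymmetric: D_KL(P||Q) ≠ D_KL(Q||P) in general.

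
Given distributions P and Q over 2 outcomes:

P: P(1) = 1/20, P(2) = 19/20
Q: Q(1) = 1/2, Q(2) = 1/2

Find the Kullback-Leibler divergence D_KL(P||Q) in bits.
0.7136 bits

D_KL(P||Q) = Σ P(x) log₂(P(x)/Q(x))

Computing term by term:
  P(1)·log₂(P(1)/Q(1)) = (1/20)·log₂((1/20)/(1/2)) = -0.16610
  P(2)·log₂(P(2)/Q(2)) = (19/20)·log₂((19/20)/(1/2)) = 0.87970

D_KL(P||Q) = -0.16610 + 0.87970 = 0.71360 ≈ 0.7136 bits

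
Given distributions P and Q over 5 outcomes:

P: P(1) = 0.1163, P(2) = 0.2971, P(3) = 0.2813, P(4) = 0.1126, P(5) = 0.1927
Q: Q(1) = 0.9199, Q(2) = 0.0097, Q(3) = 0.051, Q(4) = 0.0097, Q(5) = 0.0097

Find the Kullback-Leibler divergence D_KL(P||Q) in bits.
3.0420 bits

D_KL(P||Q) = Σ P(x) log₂(P(x)/Q(x))

Computing term by term:
  P(1)·log₂(P(1)/Q(1)) = 0.1163·log₂(0.1163/0.9199) = -0.34700
  P(2)·log₂(P(2)/Q(2)) = 0.2971·log₂(0.2971/0.0097) = 1.46673
  P(3)·log₂(P(3)/Q(3)) = 0.2813·log₂(0.2813/0.051) = 0.69299
  P(4)·log₂(P(4)/Q(4)) = 0.1126·log₂(0.1126/0.0097) = 0.39828
  P(5)·log₂(P(5)/Q(5)) = 0.1927·log₂(0.1927/0.0097) = 0.83097

D_KL(P||Q) = -0.34700 + 1.46673 + 0.69299 + 0.39828 + 0.83097 = 3.04197 ≈ 3.0420 bits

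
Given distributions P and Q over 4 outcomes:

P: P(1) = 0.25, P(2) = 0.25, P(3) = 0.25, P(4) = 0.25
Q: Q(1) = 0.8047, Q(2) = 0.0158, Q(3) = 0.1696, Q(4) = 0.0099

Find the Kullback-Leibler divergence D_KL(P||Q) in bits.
1.8789 bits

D_KL(P||Q) = Σ P(x) log₂(P(x)/Q(x))

Computing term by term:
  P(1)·log₂(P(1)/Q(1)) = 0.25·log₂(0.25/0.8047) = -0.42163
  P(2)·log₂(P(2)/Q(2)) = 0.25·log₂(0.25/0.0158) = 0.99598
  P(3)·log₂(P(3)/Q(3)) = 0.25·log₂(0.25/0.1696) = 0.13995
  P(4)·log₂(P(4)/Q(4)) = 0.25·log₂(0.25/0.0099) = 1.16459

D_KL(P||Q) = -0.42163 + 0.99598 + 0.13995 + 1.16459 = 1.87889 ≈ 1.8789 bits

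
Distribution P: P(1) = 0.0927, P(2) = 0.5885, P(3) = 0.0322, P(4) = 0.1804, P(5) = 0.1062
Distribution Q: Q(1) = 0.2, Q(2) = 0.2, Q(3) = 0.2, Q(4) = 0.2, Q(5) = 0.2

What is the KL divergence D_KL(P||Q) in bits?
0.6048 bits

D_KL(P||Q) = Σ P(x) log₂(P(x)/Q(x))

Computing term by term:
  P(1)·log₂(P(1)/Q(1)) = 0.0927·log₂(0.0927/0.2) = -0.10284
  P(2)·log₂(P(2)/Q(2)) = 0.5885·log₂(0.5885/0.2) = 0.91632
  P(3)·log₂(P(3)/Q(3)) = 0.0322·log₂(0.0322/0.2) = -0.08484
  P(4)·log₂(P(4)/Q(4)) = 0.1804·log₂(0.1804/0.2) = -0.02684
  P(5)·log₂(P(5)/Q(5)) = 0.1062·log₂(0.1062/0.2) = -0.09698

D_KL(P||Q) = -0.10284 + 0.91632 - 0.08484 - 0.02684 - 0.09698 = 0.60482 ≈ 0.6048 bits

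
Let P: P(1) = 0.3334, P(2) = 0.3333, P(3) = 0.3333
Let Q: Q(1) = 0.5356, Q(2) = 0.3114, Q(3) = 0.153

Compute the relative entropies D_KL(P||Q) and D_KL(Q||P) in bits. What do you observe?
D_KL(P||Q) = 0.1791 bits, D_KL(Q||P) = 0.1639 bits. The two directions give different values (D_KL(P||Q) exceeds D_KL(Q||P) by 0.0152 bits): KL divergence is asymmetric.

D_KL(P||Q) = Σ P(x) log₂(P(x)/Q(x))

Computing term by term:
  P(1)·log₂(P(1)/Q(1)) = 0.3334·log₂(0.3334/0.5356) = -0.22801
  P(2)·log₂(P(2)/Q(2)) = 0.3333·log₂(0.3333/0.3114) = 0.03268
  P(3)·log₂(P(3)/Q(3)) = 0.3333·log₂(0.3333/0.153) = 0.37439

D_KL(P||Q) = -0.22801 + 0.03268 + 0.37439 = 0.17906 ≈ 0.1791 bits

D_KL(Q||P) = Σ Q(x) log₂(Q(x)/P(x))

Computing term by term:
  Q(1)·log₂(Q(1)/P(1)) = 0.5356·log₂(0.5356/0.3334) = 0.36630
  Q(2)·log₂(Q(2)/P(2)) = 0.3114·log₂(0.3114/0.3333) = -0.03053
  Q(3)·log₂(Q(3)/P(3)) = 0.153·log₂(0.153/0.3333) = -0.17186

D_KL(Q||P) = 0.36630 - 0.03053 - 0.17186 = 0.16391 ≈ 0.1639 bits

These are NOT equal (difference: 0.0152 bits). KL divergence is asymmetric: D_KL(P||Q) ≠ D_KL(Q||P) in general.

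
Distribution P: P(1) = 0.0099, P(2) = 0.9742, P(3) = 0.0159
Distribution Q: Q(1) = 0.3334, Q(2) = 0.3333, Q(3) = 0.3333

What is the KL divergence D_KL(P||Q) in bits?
1.3874 bits

D_KL(P||Q) = Σ P(x) log₂(P(x)/Q(x))

Computing term by term:
  P(1)·log₂(P(1)/Q(1)) = 0.0099·log₂(0.0099/0.3334) = -0.05023
  P(2)·log₂(P(2)/Q(2)) = 0.9742·log₂(0.9742/0.3333) = 1.50747
  P(3)·log₂(P(3)/Q(3)) = 0.0159·log₂(0.0159/0.3333) = -0.06980

D_KL(P||Q) = -0.05023 + 1.50747 - 0.06980 = 1.38744 ≈ 1.3874 bits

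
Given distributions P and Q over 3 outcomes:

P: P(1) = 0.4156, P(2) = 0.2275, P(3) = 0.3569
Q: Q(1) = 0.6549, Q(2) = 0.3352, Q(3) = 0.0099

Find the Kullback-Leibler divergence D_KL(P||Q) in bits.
1.4460 bits

D_KL(P||Q) = Σ P(x) log₂(P(x)/Q(x))

Computing term by term:
  P(1)·log₂(P(1)/Q(1)) = 0.4156·log₂(0.4156/0.6549) = -0.27267
  P(2)·log₂(P(2)/Q(2)) = 0.2275·log₂(0.2275/0.3352) = -0.12721
  P(3)·log₂(P(3)/Q(3)) = 0.3569·log₂(0.3569/0.0099) = 1.84587

D_KL(P||Q) = -0.27267 - 0.12721 + 1.84587 = 1.44599 ≈ 1.4460 bits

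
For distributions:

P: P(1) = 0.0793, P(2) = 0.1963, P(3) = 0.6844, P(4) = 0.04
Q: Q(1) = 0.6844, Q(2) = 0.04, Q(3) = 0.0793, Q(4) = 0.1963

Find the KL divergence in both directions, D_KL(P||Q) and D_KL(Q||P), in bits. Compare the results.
D_KL(P||Q) = 2.2402 bits, D_KL(Q||P) = 2.2402 bits. The two directions give exactly the same value for this pair.

D_KL(P||Q) = Σ P(x) log₂(P(x)/Q(x))

Computing term by term:
  P(1)·log₂(P(1)/Q(1)) = 0.0793·log₂(0.0793/0.6844) = -0.24658
  P(2)·log₂(P(2)/Q(2)) = 0.1963·log₂(0.1963/0.04) = 0.45051
  P(3)·log₂(P(3)/Q(3)) = 0.6844·log₂(0.6844/0.0793) = 2.12811
  P(4)·log₂(P(4)/Q(4)) = 0.04·log₂(0.04/0.1963) = -0.09180

D_KL(P||Q) = -0.24658 + 0.45051 + 2.12811 - 0.09180 = 2.24024 ≈ 2.2402 bits

D_KL(Q||P) = Σ Q(x) log₂(Q(x)/P(x))

Computing term by term:
  Q(1)·log₂(Q(1)/P(1)) = 0.6844·log₂(0.6844/0.0793) = 2.12811
  Q(2)·log₂(Q(2)/P(2)) = 0.04·log₂(0.04/0.1963) = -0.09180
  Q(3)·log₂(Q(3)/P(3)) = 0.0793·log₂(0.0793/0.6844) = -0.24658
  Q(4)·log₂(Q(4)/P(4)) = 0.1963·log₂(0.1963/0.04) = 0.45051

D_KL(Q||P) = 2.12811 - 0.09180 - 0.24658 + 0.45051 = 2.24024 ≈ 2.2402 bits

These ARE equal here. Q is P with outcomes relabeled (Q(1) = P(3), Q(2) = P(4), Q(3) = P(1), Q(4) = P(2)) by a relabeling that is its own inverse, so the two sums contain exactly the same terms in a different order. This is a special case — KL divergence is not symmetric in general: D_KL(P||Q) ≠ D_KL(Q||P) for most P, Q.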